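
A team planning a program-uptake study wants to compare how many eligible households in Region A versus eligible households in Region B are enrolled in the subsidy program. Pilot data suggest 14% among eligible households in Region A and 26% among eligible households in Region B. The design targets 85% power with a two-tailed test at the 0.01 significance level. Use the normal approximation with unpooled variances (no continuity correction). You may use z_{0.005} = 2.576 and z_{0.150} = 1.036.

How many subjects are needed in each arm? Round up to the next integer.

n = 284 per group

n = (z_{α/2} + z_β)² · [p₁(1−p₁) + p₂(1−p₂)] / (p₁ − p₂)²
  = (2.576 + 1.036)² · (0.14·0.86 + 0.26·0.74) / (-0.12)²
  = (3.612)² · (0.1204 + 0.1924) / 0.0144
  = 13.0465 · 0.3128 / 0.0144
  = 283.40
Round up → n = 284 per group.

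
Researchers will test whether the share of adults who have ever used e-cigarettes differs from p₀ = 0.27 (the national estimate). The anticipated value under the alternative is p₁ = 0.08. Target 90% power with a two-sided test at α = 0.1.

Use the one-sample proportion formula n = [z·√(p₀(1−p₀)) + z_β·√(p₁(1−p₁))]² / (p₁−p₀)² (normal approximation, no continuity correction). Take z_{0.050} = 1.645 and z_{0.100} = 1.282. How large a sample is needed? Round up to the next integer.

n = 33

n = [z_{α/2}·√(p₀q₀) + z_β·√(p₁q₁)]² / (p₁ − p₀)²
  = [1.645·√(0.27·0.73) + 1.282·√(0.08·0.92)]² / (-0.19)²
  = [1.645·0.4440 + 1.282·0.2713]² / 0.0361
  = [1.0781]² / 0.0361
  = 32.20
Round up → n = 33.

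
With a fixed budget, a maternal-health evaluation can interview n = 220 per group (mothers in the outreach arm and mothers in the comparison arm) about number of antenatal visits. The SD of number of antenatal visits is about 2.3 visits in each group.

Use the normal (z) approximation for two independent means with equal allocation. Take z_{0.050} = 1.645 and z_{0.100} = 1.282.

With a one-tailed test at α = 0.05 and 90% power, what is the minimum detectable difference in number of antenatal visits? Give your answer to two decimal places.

δ = (z_α + z_β) · √((σ₁²+σ₂²)/n)
  = (1.645 + 1.282) · √(10.58/220)
  = 2.927 · √0.04809
  = 2.927 · 0.2193
  = 0.6419

Minimum detectable difference ≈ 0.64 visits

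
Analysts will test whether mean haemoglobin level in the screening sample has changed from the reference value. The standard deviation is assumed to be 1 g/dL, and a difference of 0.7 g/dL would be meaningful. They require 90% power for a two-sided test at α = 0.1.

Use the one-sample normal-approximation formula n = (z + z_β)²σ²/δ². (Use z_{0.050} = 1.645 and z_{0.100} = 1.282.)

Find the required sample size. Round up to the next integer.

n = 18

n = (z_{α/2} + z_β)² · σ² / δ²
  = (1.645 + 1.282)² · 1² / 0.7²
  = 8.5673 · 1 / 0.49
  = 17.48
Round up → n = 18.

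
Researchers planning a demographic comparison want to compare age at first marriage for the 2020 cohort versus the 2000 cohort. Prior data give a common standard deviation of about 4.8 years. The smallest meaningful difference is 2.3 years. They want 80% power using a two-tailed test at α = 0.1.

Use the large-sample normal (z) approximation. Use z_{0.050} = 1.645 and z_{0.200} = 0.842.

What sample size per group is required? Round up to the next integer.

n = 54 per group

n = (z_{α/2} + z_β)² · (σ₁² + σ₂²) / δ²
  = (1.645 + 0.842)² · (2·4.8² = 46.08) / 2.3²
  = 6.1852 · 46.08 / 5.29
  = 53.88
Round up → n = 54 per group.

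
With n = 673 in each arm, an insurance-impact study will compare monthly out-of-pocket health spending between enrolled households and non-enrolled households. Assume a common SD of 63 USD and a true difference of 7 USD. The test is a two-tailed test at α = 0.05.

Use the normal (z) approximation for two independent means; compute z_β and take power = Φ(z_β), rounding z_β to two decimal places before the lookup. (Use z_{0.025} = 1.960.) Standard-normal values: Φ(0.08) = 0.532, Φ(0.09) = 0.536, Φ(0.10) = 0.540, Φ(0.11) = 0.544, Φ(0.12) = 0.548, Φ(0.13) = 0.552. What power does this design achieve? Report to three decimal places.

z_β = δ·√(n/(σ₁²+σ₂²)) − z_{α/2}
    = 7 · √(673/7938) − 1.960
    = 7 · 0.29117 − 1.960
    = 2.0382 − 1.960 = 0.0782 → 0.08
Power = Φ(0.08) = 0.532.

Power ≈ 0.532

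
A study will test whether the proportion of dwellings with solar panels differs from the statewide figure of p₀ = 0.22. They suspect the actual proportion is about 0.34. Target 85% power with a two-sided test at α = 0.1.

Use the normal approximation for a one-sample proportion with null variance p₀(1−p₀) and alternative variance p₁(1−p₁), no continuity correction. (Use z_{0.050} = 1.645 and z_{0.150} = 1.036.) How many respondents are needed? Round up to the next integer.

n = 96

n = [z_{α/2}·√(p₀q₀) + z_β·√(p₁q₁)]² / (p₁ − p₀)²
  = [1.645·√(0.22·0.78) + 1.036·√(0.34·0.66)]² / (0.12)²
  = [1.645·0.4142 + 1.036·0.4737]² / 0.0144
  = [1.1722]² / 0.0144
  = 95.42
Round up → n = 96.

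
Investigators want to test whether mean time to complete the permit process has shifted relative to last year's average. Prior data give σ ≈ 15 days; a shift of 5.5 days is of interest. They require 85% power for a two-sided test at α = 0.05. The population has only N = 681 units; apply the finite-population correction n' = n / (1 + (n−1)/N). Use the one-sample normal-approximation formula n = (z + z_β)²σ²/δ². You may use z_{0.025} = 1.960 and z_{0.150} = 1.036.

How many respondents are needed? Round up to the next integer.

n = (z_{α/2} + z_β)² · σ² / δ²
  = (1.960 + 1.036)² · 15² / 5.5²
  = 8.9760 · 225 / 30.25
  = 66.76
Finite-population correction (N = 681): 66.76 / (1 + (66.76 − 1)/681) = 60.88.
Round up → n = 61.

n = 61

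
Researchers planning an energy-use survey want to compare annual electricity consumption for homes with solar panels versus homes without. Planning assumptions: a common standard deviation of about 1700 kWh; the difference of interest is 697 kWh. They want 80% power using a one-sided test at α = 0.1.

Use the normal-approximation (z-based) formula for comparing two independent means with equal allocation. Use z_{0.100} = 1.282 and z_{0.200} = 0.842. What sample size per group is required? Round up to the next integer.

n = 54 per group

n = (z_α + z_β)² · (σ₁² + σ₂²) / δ²
  = (1.282 + 0.842)² · (2·1700² = 5780000) / 697²
  = 4.5114 · 5780000 / 485809
  = 53.67
Round up → n = 54 per group.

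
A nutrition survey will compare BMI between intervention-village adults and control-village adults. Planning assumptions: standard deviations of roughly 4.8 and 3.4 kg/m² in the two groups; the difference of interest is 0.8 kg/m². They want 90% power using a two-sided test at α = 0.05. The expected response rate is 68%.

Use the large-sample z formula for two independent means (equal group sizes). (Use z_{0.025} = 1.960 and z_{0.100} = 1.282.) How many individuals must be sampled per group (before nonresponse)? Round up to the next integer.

n = (z_{α/2} + z_β)² · (σ₁² + σ₂²) / δ²
  = (1.960 + 1.282)² · (4.8² + 3.4² = 34.6) / 0.8²
  = 10.5106 · 34.6 / 0.64
  = 568.23
Adjust for 68% response: 568.23 / 0.68 = 835.63.
Round up → n = 836 per group.

n = 836 per group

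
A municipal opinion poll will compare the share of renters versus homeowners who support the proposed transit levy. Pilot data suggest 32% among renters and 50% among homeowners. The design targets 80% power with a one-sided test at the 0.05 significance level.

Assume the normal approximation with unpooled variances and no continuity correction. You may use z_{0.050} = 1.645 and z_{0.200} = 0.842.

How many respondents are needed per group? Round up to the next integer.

n = (z_α + z_β)² · [p₁(1−p₁) + p₂(1−p₂)] / (p₁ − p₂)²
  = (1.645 + 0.842)² · (0.32·0.68 + 0.50·0.50) / (-0.18)²
  = (2.487)² · (0.2176 + 0.2500) / 0.0324
  = 6.1852 · 0.4676 / 0.0324
  = 89.26
Round up → n = 90 per group.

n = 90 per group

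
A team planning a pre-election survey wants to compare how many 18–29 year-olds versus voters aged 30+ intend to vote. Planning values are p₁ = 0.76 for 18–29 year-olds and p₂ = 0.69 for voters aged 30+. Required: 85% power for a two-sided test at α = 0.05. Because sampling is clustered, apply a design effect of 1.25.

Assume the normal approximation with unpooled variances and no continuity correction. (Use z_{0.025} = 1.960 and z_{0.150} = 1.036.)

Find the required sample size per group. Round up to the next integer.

n = (z_{α/2} + z_β)² · [p₁(1−p₁) + p₂(1−p₂)] / (p₁ − p₂)²
  = (1.960 + 1.036)² · (0.76·0.24 + 0.69·0.31) / (0.07)²
  = (2.996)² · (0.1824 + 0.2139) / 0.0049
  = 8.9760 · 0.3963 / 0.0049
  = 725.96
Design effect: 1.25 × 725.96 = 907.45.
Round up → n = 908 per group.

n = 908 per group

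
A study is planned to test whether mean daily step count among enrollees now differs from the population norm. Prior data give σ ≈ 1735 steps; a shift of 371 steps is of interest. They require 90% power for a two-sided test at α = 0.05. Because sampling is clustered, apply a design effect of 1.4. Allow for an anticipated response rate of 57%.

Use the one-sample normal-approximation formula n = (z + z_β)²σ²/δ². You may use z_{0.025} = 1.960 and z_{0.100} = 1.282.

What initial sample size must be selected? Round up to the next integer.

n = 565

n = (z_{α/2} + z_β)² · σ² / δ²
  = (1.960 + 1.282)² · 1735² / 371²
  = 10.5106 · 3010225 / 137641
  = 229.87
Design effect: 1.4 × 229.87 = 321.81.
Adjust for 57% response: 321.81 / 0.57 = 564.59.
Round up → n = 565.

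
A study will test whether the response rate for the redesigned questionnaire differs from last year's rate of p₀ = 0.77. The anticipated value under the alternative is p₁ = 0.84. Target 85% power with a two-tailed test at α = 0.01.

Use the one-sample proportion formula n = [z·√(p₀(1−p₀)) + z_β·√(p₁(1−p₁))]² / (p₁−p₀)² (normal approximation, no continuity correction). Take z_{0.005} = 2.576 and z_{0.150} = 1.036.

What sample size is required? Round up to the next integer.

n = [z_{α/2}·√(p₀q₀) + z_β·√(p₁q₁)]² / (p₁ − p₀)²
  = [2.576·√(0.77·0.23) + 1.036·√(0.84·0.16)]² / (0.07)²
  = [2.576·0.4208 + 1.036·0.3666]² / 0.0049
  = [1.4639]² / 0.0049
  = 437.33
Round up → n = 438.

n = 438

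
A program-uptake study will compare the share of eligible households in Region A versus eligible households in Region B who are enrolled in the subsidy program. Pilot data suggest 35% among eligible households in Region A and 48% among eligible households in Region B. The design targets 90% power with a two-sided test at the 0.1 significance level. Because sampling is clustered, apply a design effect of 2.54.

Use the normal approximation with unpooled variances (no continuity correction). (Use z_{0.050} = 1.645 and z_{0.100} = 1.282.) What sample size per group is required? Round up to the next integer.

n = (z_{α/2} + z_β)² · [p₁(1−p₁) + p₂(1−p₂)] / (p₁ − p₂)²
  = (1.645 + 1.282)² · (0.35·0.65 + 0.48·0.52) / (-0.13)²
  = (2.927)² · (0.2275 + 0.2496) / 0.0169
  = 8.5673 · 0.4771 / 0.0169
  = 241.86
Design effect: 2.54 × 241.86 = 614.33.
Round up → n = 615 per group.

n = 615 per group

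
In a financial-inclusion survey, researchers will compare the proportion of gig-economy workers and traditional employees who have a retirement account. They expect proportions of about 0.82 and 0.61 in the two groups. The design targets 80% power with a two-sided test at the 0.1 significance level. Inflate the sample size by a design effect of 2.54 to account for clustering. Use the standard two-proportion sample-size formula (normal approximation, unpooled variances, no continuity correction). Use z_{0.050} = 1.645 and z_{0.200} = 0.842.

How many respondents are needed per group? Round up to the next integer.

n = (z_{α/2} + z_β)² · [p₁(1−p₁) + p₂(1−p₂)] / (p₁ − p₂)²
  = (1.645 + 0.842)² · (0.82·0.18 + 0.61·0.39) / (0.21)²
  = (2.487)² · (0.1476 + 0.2379) / 0.0441
  = 6.1852 · 0.3855 / 0.0441
  = 54.07
Design effect: 2.54 × 54.07 = 137.33.
Round up → n = 138 per group.

n = 138 per group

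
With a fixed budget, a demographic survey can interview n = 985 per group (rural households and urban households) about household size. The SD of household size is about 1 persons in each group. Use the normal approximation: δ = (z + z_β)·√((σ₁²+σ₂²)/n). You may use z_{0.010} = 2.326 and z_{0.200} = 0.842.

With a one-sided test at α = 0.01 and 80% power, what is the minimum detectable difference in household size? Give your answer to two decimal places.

Minimum detectable difference ≈ 0.14 persons

δ = (z_α + z_β) · √((σ₁²+σ₂²)/n)
  = (2.326 + 0.842) · √(2/985)
  = 3.168 · √0.00203
  = 3.168 · 0.0451
  = 0.1428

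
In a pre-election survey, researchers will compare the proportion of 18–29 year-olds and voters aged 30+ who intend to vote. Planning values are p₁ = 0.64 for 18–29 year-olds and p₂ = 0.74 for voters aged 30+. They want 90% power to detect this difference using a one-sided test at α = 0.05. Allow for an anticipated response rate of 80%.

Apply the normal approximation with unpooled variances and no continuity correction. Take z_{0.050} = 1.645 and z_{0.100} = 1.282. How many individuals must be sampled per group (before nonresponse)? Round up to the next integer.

n = (z_α + z_β)² · [p₁(1−p₁) + p₂(1−p₂)] / (p₁ − p₂)²
  = (1.645 + 1.282)² · (0.64·0.36 + 0.74·0.26) / (-0.10)²
  = (2.927)² · (0.2304 + 0.1924) / 0.0100
  = 8.5673 · 0.4228 / 0.0100
  = 362.23
Adjust for 80% response: 362.23 / 0.80 = 452.78.
Round up → n = 453 per group.

n = 453 per group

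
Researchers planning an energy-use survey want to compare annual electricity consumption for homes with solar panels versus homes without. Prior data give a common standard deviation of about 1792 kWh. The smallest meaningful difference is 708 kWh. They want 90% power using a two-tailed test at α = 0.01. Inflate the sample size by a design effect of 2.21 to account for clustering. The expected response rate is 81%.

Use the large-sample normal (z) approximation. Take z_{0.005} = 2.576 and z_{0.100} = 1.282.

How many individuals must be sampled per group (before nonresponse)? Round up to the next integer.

n = (z_{α/2} + z_β)² · (σ₁² + σ₂²) / δ²
  = (2.576 + 1.282)² · (2·1792² = 6422528) / 708²
  = 14.8842 · 6422528 / 501264
  = 190.71
Design effect: 2.21 × 190.71 = 421.46.
Adjust for 81% response: 421.46 / 0.81 = 520.32.
Round up → n = 521 per group.

n = 521 per group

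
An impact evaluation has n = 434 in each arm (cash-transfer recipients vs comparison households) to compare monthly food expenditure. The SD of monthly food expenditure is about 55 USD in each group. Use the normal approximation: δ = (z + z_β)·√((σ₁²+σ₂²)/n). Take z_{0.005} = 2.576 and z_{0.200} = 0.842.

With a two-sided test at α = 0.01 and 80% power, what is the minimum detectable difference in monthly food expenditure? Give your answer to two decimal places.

Minimum detectable difference ≈ 12.76 USD

δ = (z_{α/2} + z_β) · √((σ₁²+σ₂²)/n)
  = (2.576 + 0.842) · √(6050/434)
  = 3.418 · √13.9401
  = 3.418 · 3.7336
  = 12.7616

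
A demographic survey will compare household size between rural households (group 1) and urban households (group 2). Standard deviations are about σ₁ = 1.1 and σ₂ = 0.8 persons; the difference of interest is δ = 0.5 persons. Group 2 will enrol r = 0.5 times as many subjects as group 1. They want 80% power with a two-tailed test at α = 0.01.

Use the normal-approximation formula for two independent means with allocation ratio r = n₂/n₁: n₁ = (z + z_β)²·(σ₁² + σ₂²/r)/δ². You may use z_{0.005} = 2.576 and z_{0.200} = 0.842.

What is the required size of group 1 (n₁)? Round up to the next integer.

n₁ = (z_{α/2} + z_β)² · (σ₁² + σ₂²/r) / δ²
   = (2.576 + 0.842)² · (1.1² + 0.8²/0.5) / 0.5²
   = 11.6827 · (1.21 + 1.28) / 0.25
   = 11.6827 · 2.49 / 0.25
   = 116.36
Round up → n₁ = 117; n₂ = r·n₁ = 0.5 × 117 = 59.

n₁ = 117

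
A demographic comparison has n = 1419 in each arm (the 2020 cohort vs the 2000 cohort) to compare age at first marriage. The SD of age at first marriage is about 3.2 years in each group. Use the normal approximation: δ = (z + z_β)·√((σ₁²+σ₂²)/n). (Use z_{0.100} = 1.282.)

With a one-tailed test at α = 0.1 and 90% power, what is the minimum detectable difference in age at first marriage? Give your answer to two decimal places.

δ = (z_α + z_β) · √((σ₁²+σ₂²)/n)
  = (1.282 + 1.282) · √(20.48/1419)
  = 2.564 · √0.01443
  = 2.564 · 0.1201
  = 0.3080

Minimum detectable difference ≈ 0.31 years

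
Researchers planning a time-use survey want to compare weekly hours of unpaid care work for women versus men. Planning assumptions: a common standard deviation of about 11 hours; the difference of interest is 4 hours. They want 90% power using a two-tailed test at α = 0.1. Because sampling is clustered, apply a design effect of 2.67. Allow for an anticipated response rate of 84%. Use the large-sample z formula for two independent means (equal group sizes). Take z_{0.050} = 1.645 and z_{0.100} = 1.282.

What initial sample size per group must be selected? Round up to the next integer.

n = 412 per group

n = (z_{α/2} + z_β)² · (σ₁² + σ₂²) / δ²
  = (1.645 + 1.282)² · (2·11² = 242) / 4²
  = 8.5673 · 242 / 16
  = 129.58
Design effect: 2.67 × 129.58 = 345.98.
Adjust for 84% response: 345.98 / 0.84 = 411.88.
Round up → n = 412 per group.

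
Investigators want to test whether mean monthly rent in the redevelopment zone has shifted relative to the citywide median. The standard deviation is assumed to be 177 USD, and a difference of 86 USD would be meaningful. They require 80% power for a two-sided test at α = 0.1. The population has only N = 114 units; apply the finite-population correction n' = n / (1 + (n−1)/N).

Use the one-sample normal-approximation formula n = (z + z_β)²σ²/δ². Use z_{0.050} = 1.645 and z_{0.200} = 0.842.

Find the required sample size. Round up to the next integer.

n = 22

n = (z_{α/2} + z_β)² · σ² / δ²
  = (1.645 + 0.842)² · 177² / 86²
  = 6.1852 · 31329 / 7396
  = 26.20
Finite-population correction (N = 114): 26.20 / (1 + (26.20 − 1)/114) = 21.46.
Round up → n = 22.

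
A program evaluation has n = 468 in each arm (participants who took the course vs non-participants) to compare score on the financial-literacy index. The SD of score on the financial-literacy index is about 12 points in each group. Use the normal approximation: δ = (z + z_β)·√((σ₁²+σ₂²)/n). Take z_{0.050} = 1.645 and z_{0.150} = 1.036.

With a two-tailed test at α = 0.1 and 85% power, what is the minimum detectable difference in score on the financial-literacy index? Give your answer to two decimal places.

Minimum detectable difference ≈ 2.10 points

δ = (z_{α/2} + z_β) · √((σ₁²+σ₂²)/n)
  = (1.645 + 1.036) · √(288/468)
  = 2.681 · √0.61538
  = 2.681 · 0.7845
  = 2.1031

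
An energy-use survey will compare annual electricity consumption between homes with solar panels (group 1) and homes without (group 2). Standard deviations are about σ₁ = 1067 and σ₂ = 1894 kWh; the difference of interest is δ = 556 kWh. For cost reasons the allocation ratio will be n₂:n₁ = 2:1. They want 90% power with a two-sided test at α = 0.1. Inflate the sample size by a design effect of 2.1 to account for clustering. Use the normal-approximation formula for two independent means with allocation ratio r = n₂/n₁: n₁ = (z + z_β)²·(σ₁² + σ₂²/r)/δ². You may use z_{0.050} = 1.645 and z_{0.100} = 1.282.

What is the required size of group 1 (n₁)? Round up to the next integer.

n₁ = (z_{α/2} + z_β)² · (σ₁² + σ₂²/r) / δ²
   = (1.645 + 1.282)² · (1067² + 1894²/2) / 556²
   = 8.5673 · (1138489 + 1793618) / 309136
   = 8.5673 · 2932107 / 309136
   = 81.26
Design effect: 2.1 × 81.26 = 170.65.
Round up → n₁ = 171; n₂ = r·n₁ = 2 × 171 = 342.

n₁ = 171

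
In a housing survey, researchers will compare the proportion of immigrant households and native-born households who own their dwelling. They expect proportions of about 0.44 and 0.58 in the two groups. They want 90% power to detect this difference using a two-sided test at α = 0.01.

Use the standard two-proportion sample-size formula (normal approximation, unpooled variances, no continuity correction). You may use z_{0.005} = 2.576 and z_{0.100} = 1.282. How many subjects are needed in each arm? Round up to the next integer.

n = 373 per group

n = (z_{α/2} + z_β)² · [p₁(1−p₁) + p₂(1−p₂)] / (p₁ − p₂)²
  = (2.576 + 1.282)² · (0.44·0.56 + 0.58·0.42) / (-0.14)²
  = (3.858)² · (0.2464 + 0.2436) / 0.0196
  = 14.8842 · 0.4900 / 0.0196
  = 372.10
Round up → n = 373 per group.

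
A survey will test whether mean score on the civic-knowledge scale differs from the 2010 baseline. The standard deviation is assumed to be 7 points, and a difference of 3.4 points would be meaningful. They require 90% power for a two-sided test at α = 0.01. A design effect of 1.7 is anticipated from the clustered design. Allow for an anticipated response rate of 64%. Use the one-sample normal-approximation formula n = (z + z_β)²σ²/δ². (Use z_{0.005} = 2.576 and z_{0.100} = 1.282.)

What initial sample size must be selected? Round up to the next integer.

n = 168

n = (z_{α/2} + z_β)² · σ² / δ²
  = (2.576 + 1.282)² · 7² / 3.4²
  = 14.8842 · 49 / 11.56
  = 63.09
Design effect: 1.7 × 63.09 = 107.25.
Adjust for 64% response: 107.25 / 0.64 = 167.58.
Round up → n = 168.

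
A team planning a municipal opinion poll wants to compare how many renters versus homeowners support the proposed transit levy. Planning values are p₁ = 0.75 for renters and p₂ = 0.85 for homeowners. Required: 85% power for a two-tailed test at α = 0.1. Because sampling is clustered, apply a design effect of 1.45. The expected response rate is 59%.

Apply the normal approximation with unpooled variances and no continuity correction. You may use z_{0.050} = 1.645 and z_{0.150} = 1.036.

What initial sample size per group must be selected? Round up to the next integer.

n = 557 per group

n = (z_{α/2} + z_β)² · [p₁(1−p₁) + p₂(1−p₂)] / (p₁ − p₂)²
  = (1.645 + 1.036)² · (0.75·0.25 + 0.85·0.15) / (-0.10)²
  = (2.681)² · (0.1875 + 0.1275) / 0.0100
  = 7.1878 · 0.3150 / 0.0100
  = 226.41
Design effect: 1.45 × 226.41 = 328.30.
Adjust for 59% response: 328.30 / 0.59 = 556.44.
Round up → n = 557 per group.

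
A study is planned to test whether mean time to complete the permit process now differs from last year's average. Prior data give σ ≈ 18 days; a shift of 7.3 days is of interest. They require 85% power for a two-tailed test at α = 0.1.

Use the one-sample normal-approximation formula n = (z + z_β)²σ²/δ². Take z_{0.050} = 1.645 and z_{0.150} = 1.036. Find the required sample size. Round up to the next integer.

n = 44

n = (z_{α/2} + z_β)² · σ² / δ²
  = (1.645 + 1.036)² · 18² / 7.3²
  = 7.1878 · 324 / 53.29
  = 43.70
Round up → n = 44.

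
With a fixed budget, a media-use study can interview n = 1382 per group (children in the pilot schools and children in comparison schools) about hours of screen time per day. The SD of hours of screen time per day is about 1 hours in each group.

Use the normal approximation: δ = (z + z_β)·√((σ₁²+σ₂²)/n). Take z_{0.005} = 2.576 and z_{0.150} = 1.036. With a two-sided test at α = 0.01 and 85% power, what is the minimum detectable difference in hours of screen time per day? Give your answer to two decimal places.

δ = (z_{α/2} + z_β) · √((σ₁²+σ₂²)/n)
  = (2.576 + 1.036) · √(2/1382)
  = 3.612 · √0.00145
  = 3.612 · 0.0380
  = 0.1374

Minimum detectable difference ≈ 0.14 hours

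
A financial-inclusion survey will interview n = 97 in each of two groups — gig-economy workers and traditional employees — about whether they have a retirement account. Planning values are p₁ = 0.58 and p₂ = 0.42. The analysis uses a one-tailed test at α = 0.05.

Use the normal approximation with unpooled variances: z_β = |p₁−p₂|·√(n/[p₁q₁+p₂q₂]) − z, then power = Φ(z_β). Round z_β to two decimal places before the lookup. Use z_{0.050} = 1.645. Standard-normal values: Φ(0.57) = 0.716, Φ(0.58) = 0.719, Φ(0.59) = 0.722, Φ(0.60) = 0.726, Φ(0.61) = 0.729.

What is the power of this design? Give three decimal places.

z_β = |p₁−p₂|·√(n/[p₁q₁+p₂q₂]) − z_α
    = 0.16 · √(97/0.4872) − 1.645
    = 0.16 · 14.1102 − 1.645
    = 2.2576 − 1.645 = 0.6126 → 0.61
Power = Φ(0.61) = 0.729.

Power ≈ 0.729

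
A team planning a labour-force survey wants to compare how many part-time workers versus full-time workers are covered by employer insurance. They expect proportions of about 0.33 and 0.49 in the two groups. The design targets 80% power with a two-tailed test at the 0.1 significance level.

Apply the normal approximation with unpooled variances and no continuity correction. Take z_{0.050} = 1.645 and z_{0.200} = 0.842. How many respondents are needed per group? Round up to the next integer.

n = 114 per group

n = (z_{α/2} + z_β)² · [p₁(1−p₁) + p₂(1−p₂)] / (p₁ − p₂)²
  = (1.645 + 0.842)² · (0.33·0.67 + 0.49·0.51) / (-0.16)²
  = (2.487)² · (0.2211 + 0.2499) / 0.0256
  = 6.1852 · 0.4710 / 0.0256
  = 113.80
Round up → n = 114 per group.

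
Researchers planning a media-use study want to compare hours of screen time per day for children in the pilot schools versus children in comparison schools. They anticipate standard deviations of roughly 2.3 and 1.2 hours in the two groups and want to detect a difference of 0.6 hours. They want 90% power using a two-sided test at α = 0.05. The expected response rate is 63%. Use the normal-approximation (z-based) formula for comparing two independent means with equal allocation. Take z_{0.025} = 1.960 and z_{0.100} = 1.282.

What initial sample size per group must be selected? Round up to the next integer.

n = (z_{α/2} + z_β)² · (σ₁² + σ₂²) / δ²
  = (1.960 + 1.282)² · (2.3² + 1.2² = 6.73) / 0.6²
  = 10.5106 · 6.73 / 0.36
  = 196.49
Adjust for 63% response: 196.49 / 0.63 = 311.89.
Round up → n = 312 per group.

n = 312 per group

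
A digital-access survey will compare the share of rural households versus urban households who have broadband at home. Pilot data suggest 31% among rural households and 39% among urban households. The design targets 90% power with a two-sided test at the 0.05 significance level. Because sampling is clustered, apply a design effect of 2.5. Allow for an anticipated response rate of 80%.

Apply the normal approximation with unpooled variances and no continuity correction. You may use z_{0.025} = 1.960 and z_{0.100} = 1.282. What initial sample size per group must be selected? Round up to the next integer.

n = 2319 per group

n = (z_{α/2} + z_β)² · [p₁(1−p₁) + p₂(1−p₂)] / (p₁ − p₂)²
  = (1.960 + 1.282)² · (0.31·0.69 + 0.39·0.61) / (-0.08)²
  = (3.242)² · (0.2139 + 0.2379) / 0.0064
  = 10.5106 · 0.4518 / 0.0064
  = 741.98
Design effect: 2.5 × 741.98 = 1854.95.
Adjust for 80% response: 1854.95 / 0.80 = 2318.69.
Round up → n = 2319 per group.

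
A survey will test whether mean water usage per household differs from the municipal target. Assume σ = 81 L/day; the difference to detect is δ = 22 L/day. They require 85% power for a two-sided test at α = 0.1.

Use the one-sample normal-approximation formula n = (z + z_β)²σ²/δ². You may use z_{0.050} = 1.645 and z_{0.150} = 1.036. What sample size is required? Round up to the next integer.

n = (z_{α/2} + z_β)² · σ² / δ²
  = (1.645 + 1.036)² · 81² / 22²
  = 7.1878 · 6561 / 484
  = 97.44
Round up → n = 98.

n = 98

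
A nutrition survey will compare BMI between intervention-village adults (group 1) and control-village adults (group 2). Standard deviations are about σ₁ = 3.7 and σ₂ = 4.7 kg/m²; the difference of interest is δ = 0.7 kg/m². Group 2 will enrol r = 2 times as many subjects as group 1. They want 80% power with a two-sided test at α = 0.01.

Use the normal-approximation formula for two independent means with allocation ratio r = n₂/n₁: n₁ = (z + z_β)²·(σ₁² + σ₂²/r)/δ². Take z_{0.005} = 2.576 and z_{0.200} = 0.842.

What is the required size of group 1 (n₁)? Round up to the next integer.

n₁ = (z_{α/2} + z_β)² · (σ₁² + σ₂²/r) / δ²
   = (2.576 + 0.842)² · (3.7² + 4.7²/2) / 0.7²
   = 11.6827 · (13.69 + 11.045) / 0.49
   = 11.6827 · 24.735 / 0.49
   = 589.74
Round up → n₁ = 590; n₂ = r·n₁ = 2 × 590 = 1180.

n₁ = 590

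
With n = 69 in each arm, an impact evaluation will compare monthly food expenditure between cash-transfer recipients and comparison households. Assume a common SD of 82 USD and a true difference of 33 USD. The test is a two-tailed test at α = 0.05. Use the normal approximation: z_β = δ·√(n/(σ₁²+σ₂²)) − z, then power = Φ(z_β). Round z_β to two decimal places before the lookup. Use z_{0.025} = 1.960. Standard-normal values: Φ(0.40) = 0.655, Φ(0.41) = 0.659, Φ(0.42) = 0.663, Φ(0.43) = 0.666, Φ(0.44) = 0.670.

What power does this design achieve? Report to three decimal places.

Power ≈ 0.655

z_β = δ·√(n/(σ₁²+σ₂²)) − z_{α/2}
    = 33 · √(69/13448) − 1.960
    = 33 · 0.07163 − 1.960
    = 2.3638 − 1.960 = 0.4038 → 0.40
Power = Φ(0.40) = 0.655.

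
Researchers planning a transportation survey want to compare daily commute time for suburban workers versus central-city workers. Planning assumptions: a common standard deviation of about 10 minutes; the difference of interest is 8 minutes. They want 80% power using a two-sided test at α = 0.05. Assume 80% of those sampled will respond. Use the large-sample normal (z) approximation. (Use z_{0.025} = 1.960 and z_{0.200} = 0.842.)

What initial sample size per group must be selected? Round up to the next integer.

n = (z_{α/2} + z_β)² · (σ₁² + σ₂²) / δ²
  = (1.960 + 0.842)² · (2·10² = 200) / 8²
  = 7.8512 · 200 / 64
  = 24.54
Adjust for 80% response: 24.54 / 0.80 = 30.67.
Round up → n = 31 per group.

n = 31 per group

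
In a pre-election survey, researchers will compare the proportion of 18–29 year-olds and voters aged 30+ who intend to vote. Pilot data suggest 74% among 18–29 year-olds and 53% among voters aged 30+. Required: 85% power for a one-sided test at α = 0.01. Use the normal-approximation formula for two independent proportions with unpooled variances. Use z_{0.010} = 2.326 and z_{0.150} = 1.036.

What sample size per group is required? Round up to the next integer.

n = (z_α + z_β)² · [p₁(1−p₁) + p₂(1−p₂)] / (p₁ − p₂)²
  = (2.326 + 1.036)² · (0.74·0.26 + 0.53·0.47) / (0.21)²
  = (3.362)² · (0.1924 + 0.2491) / 0.0441
  = 11.3030 · 0.4415 / 0.0441
  = 113.16
Round up → n = 114 per group.

n = 114 per group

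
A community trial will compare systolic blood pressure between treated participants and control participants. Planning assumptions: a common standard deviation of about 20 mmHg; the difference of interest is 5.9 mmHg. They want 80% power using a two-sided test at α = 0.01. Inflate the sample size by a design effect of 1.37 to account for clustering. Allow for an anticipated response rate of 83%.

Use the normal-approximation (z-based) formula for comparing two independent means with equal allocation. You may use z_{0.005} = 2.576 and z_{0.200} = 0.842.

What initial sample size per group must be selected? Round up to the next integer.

n = 444 per group

n = (z_{α/2} + z_β)² · (σ₁² + σ₂²) / δ²
  = (2.576 + 0.842)² · (2·20² = 800) / 5.9²
  = 11.6827 · 800 / 34.81
  = 268.49
Design effect: 1.37 × 268.49 = 367.83.
Adjust for 83% response: 367.83 / 0.83 = 443.17.
Round up → n = 444 per group.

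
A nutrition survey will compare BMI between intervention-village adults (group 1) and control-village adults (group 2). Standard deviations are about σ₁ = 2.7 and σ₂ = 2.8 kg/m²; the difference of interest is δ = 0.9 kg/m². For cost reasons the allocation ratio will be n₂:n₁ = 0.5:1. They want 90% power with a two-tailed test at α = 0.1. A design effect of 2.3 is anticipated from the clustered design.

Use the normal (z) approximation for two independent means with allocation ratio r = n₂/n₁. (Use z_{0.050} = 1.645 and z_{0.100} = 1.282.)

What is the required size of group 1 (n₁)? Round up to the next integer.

n₁ = 559

n₁ = (z_{α/2} + z_β)² · (σ₁² + σ₂²/r) / δ²
   = (1.645 + 1.282)² · (2.7² + 2.8²/0.5) / 0.9²
   = 8.5673 · (7.29 + 15.68) / 0.81
   = 8.5673 · 22.97 / 0.81
   = 242.95
Design effect: 2.3 × 242.95 = 558.79.
Round up → n₁ = 559; n₂ = r·n₁ = 0.5 × 559 = 280.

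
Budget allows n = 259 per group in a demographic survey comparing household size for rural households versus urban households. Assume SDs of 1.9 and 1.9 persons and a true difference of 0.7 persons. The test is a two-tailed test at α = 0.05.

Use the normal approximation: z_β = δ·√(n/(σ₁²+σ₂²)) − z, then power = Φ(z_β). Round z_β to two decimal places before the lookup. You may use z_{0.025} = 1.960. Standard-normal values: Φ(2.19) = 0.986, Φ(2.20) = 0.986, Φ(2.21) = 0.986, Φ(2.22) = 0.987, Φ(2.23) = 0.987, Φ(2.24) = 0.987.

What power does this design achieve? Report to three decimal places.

Power ≈ 0.987

z_β = δ·√(n/(σ₁²+σ₂²)) − z_{α/2}
    = 0.7 · √(259/7.22) − 1.960
    = 0.7 · 5.98937 − 1.960
    = 4.1926 − 1.960 = 2.2326 → 2.23
Power = Φ(2.23) = 0.987.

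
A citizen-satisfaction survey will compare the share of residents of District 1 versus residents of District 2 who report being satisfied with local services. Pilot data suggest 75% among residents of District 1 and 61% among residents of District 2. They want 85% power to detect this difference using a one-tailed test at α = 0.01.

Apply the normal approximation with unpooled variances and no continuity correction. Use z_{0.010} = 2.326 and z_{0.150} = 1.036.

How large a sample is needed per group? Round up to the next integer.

n = (z_α + z_β)² · [p₁(1−p₁) + p₂(1−p₂)] / (p₁ − p₂)²
  = (2.326 + 1.036)² · (0.75·0.25 + 0.61·0.39) / (0.14)²
  = (3.362)² · (0.1875 + 0.2379) / 0.0196
  = 11.3030 · 0.4254 / 0.0196
  = 245.32
Round up → n = 246 per group.

n = 246 per group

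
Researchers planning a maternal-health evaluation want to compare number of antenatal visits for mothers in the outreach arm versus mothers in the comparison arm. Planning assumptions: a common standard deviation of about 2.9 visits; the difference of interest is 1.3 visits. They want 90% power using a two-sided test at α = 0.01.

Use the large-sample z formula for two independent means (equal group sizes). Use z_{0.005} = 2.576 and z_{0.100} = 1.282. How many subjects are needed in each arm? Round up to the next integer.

n = (z_{α/2} + z_β)² · (σ₁² + σ₂²) / δ²
  = (2.576 + 1.282)² · (2·2.9² = 16.82) / 1.3²
  = 14.8842 · 16.82 / 1.69
  = 148.14
Round up → n = 149 per group.

n = 149 per group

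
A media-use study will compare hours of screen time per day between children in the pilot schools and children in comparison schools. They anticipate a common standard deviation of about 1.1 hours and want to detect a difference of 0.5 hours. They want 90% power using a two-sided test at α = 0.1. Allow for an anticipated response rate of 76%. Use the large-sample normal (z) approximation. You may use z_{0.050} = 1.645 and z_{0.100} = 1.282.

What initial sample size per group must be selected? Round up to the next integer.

n = (z_{α/2} + z_β)² · (σ₁² + σ₂²) / δ²
  = (1.645 + 1.282)² · (2·1.1² = 2.42) / 0.5²
  = 8.5673 · 2.42 / 0.25
  = 82.93
Adjust for 76% response: 82.93 / 0.76 = 109.12.
Round up → n = 110 per group.

n = 110 per group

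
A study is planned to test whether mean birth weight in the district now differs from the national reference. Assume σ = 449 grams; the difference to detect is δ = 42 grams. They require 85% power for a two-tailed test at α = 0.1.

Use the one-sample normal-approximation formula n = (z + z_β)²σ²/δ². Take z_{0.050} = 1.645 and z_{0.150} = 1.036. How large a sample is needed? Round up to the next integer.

n = (z_{α/2} + z_β)² · σ² / δ²
  = (1.645 + 1.036)² · 449² / 42²
  = 7.1878 · 201601 / 1764
  = 821.46
Round up → n = 822.

n = 822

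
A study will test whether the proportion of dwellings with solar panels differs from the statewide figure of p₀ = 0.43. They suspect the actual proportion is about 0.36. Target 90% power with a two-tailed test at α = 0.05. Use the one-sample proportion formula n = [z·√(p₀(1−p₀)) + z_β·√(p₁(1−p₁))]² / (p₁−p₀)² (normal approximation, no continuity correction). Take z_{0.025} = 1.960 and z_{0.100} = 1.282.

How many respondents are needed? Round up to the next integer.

n = 514

n = [z_{α/2}·√(p₀q₀) + z_β·√(p₁q₁)]² / (p₁ − p₀)²
  = [1.960·√(0.43·0.57) + 1.282·√(0.36·0.64)]² / (-0.07)²
  = [1.960·0.4951 + 1.282·0.4800]² / 0.0049
  = [1.5857]² / 0.0049
  = 513.16
Round up → n = 514.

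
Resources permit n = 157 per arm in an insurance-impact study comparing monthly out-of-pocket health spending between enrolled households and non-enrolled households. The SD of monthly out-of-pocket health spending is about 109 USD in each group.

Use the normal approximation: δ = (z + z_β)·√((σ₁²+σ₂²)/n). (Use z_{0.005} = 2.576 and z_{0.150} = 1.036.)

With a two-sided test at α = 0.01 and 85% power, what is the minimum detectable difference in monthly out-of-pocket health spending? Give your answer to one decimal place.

Minimum detectable difference ≈ 44.4 USD

δ = (z_{α/2} + z_β) · √((σ₁²+σ₂²)/n)
  = (2.576 + 1.036) · √(23762/157)
  = 3.612 · √151.3503
  = 3.612 · 12.3025
  = 44.4365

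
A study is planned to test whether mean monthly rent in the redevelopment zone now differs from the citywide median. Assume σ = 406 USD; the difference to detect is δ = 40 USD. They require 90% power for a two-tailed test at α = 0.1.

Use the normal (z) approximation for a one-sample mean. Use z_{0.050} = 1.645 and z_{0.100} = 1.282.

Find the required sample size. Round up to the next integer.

n = (z_{α/2} + z_β)² · σ² / δ²
  = (1.645 + 1.282)² · 406² / 40²
  = 8.5673 · 164836 / 1600
  = 882.63
Round up → n = 883.

n = 883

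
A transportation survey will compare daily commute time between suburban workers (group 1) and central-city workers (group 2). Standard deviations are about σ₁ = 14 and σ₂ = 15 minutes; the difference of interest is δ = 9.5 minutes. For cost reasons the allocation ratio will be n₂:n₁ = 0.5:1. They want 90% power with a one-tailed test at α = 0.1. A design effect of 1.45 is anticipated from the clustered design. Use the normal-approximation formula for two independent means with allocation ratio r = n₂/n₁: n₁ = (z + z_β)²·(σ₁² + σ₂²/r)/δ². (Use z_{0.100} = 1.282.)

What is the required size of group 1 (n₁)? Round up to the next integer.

n₁ = 69

n₁ = (z_α + z_β)² · (σ₁² + σ₂²/r) / δ²
   = (1.282 + 1.282)² · (14² + 15²/0.5) / 9.5²
   = 6.5741 · (196 + 450) / 90.25
   = 6.5741 · 646 / 90.25
   = 47.06
Design effect: 1.45 × 47.06 = 68.23.
Round up → n₁ = 69; n₂ = r·n₁ = 0.5 × 69 = 35.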